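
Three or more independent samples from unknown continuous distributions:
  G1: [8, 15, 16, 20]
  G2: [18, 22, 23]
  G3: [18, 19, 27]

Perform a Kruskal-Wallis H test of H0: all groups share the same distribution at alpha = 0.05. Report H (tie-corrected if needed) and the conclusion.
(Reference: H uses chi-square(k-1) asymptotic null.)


Step 1: Combine all N = 10 observations and assign midranks.
sorted (value, group, rank): (8,G1,1), (15,G1,2), (16,G1,3), (18,G2,4.5), (18,G3,4.5), (19,G3,6), (20,G1,7), (22,G2,8), (23,G2,9), (27,G3,10)
Step 2: Sum ranks within each group.
R_1 = 13 (n_1 = 4)
R_2 = 21.5 (n_2 = 3)
R_3 = 20.5 (n_3 = 3)
Step 3: H = 12/(N(N+1)) * sum(R_i^2/n_i) - 3(N+1)
     = 12/(10*11) * (13^2/4 + 21.5^2/3 + 20.5^2/3) - 3*11
     = 0.109091 * 336.417 - 33
     = 3.700000.
Step 4: Ties present; correction factor C = 1 - 6/(10^3 - 10) = 0.993939. Corrected H = 3.700000 / 0.993939 = 3.722561.
Step 5: Under H0, H ~ chi^2(2); p-value = 0.155473.
Step 6: alpha = 0.05. fail to reject H0.

H = 3.7226, df = 2, p = 0.155473, fail to reject H0.


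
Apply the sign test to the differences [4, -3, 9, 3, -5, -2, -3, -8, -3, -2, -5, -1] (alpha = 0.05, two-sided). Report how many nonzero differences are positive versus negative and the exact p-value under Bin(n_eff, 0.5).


Step 1: Discard zero differences. Original n = 12; n_eff = number of nonzero differences = 12.
Nonzero differences (with sign): +4, -3, +9, +3, -5, -2, -3, -8, -3, -2, -5, -1
Step 2: Count signs: positive = 3, negative = 9.
Step 3: Under H0: P(positive) = 0.5, so the number of positives S ~ Bin(12, 0.5).
Step 4: Two-sided exact p-value = sum of Bin(12,0.5) probabilities at or below the observed probability = 0.145996.
Step 5: alpha = 0.05. fail to reject H0.

n_eff = 12, pos = 3, neg = 9, p = 0.145996, fail to reject H0.


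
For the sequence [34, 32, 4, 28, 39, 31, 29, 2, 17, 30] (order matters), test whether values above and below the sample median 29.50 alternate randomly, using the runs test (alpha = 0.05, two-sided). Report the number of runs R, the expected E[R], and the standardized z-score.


Step 1: Compute median = 29.50; label A = above, B = below.
Labels in order: AABBAABBBA  (n_A = 5, n_B = 5)
Step 2: Count runs R = 5.
Step 3: Under H0 (random ordering), E[R] = 2*n_A*n_B/(n_A+n_B) + 1 = 2*5*5/10 + 1 = 6.0000.
        Var[R] = 2*n_A*n_B*(2*n_A*n_B - n_A - n_B) / ((n_A+n_B)^2 * (n_A+n_B-1)) = 2000/900 = 2.2222.
        SD[R] = 1.4907.
Step 4: Continuity-corrected z = (R + 0.5 - E[R]) / SD[R] = (5 + 0.5 - 6.0000) / 1.4907 = -0.3354.
Step 5: Two-sided p-value via normal approximation = 2*(1 - Phi(|z|)) = 0.737316.
Step 6: alpha = 0.05. fail to reject H0.

R = 5, z = -0.3354, p = 0.737316, fail to reject H0.


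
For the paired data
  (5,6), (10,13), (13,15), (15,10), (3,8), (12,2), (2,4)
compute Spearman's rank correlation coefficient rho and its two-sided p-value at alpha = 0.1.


Step 1: Rank x and y separately (midranks; no ties here).
rank(x): 5->3, 10->4, 13->6, 15->7, 3->2, 12->5, 2->1
rank(y): 6->3, 13->6, 15->7, 10->5, 8->4, 2->1, 4->2
Step 2: d_i = R_x(i) - R_y(i); compute d_i^2.
  (3-3)^2=0, (4-6)^2=4, (6-7)^2=1, (7-5)^2=4, (2-4)^2=4, (5-1)^2=16, (1-2)^2=1
sum(d^2) = 30.
Step 3: rho = 1 - 6*30 / (7*(7^2 - 1)) = 1 - 180/336 = 0.464286.
Step 4: Under H0, t = rho * sqrt((n-2)/(1-rho^2)) = 1.1722 ~ t(5).
Step 5: Two-sided p-value from the t-distribution with 5 df = 0.293934.
Step 6: alpha = 0.1. fail to reject H0.

rho = 0.4643, p = 0.293934, fail to reject H0 at alpha = 0.1.


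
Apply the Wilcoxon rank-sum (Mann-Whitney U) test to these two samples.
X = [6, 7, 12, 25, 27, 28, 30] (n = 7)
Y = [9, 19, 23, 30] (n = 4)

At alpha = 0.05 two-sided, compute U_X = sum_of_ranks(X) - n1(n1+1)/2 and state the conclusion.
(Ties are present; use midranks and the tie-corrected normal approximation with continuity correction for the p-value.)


Step 1: Combine and sort all 11 observations; assign midranks.
sorted (value, group): (6,X), (7,X), (9,Y), (12,X), (19,Y), (23,Y), (25,X), (27,X), (28,X), (30,X), (30,Y)
ranks: 6->1, 7->2, 9->3, 12->4, 19->5, 23->6, 25->7, 27->8, 28->9, 30->10.5, 30->10.5
Step 2: Rank sum for X: R1 = 1 + 2 + 4 + 7 + 8 + 9 + 10.5 = 41.5.
Step 3: U_X = R1 - n1(n1+1)/2 = 41.5 - 7*8/2 = 41.5 - 28 = 13.5.
       U_Y = n1*n2 - U_X = 28 - 13.5 = 14.5.
Step 4: Ties are present, so use the tie-corrected normal approximation (with continuity correction) for the p-value.
Step 5: p-value = 1.000000; compare to alpha = 0.05. fail to reject H0.

U_X = 13.5, p = 1.000000, fail to reject H0 at alpha = 0.05.


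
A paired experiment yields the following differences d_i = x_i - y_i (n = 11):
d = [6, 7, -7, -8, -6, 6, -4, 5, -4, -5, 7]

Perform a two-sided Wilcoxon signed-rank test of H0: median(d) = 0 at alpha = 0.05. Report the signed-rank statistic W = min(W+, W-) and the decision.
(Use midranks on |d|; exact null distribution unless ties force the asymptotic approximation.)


Step 1: Drop any zero differences (none here) and take |d_i|.
|d| = [6, 7, 7, 8, 6, 6, 4, 5, 4, 5, 7]
Step 2: Midrank |d_i| (ties get averaged ranks).
ranks: |6|->6, |7|->9, |7|->9, |8|->11, |6|->6, |6|->6, |4|->1.5, |5|->3.5, |4|->1.5, |5|->3.5, |7|->9
Step 3: Attach original signs; sum ranks with positive sign and with negative sign.
W+ = 6 + 9 + 6 + 3.5 + 9 = 33.5
W- = 9 + 11 + 6 + 1.5 + 1.5 + 3.5 = 32.5
(Check: W+ + W- = 66 should equal n(n+1)/2 = 66.)
Step 4: Test statistic W = min(W+, W-) = 32.5.
Step 5: Ties in |d|, so use the tie-corrected normal approximation.
        E[W] = n(n+1)/4 = 11*12/4 = 33.
        Tie groups: |d|=4 (t=2), |d|=5 (t=2), |d|=6 (t=3), |d|=7 (t=3); sum(t^3 - t) = 60.
        Var[W] = n(n+1)(2n+1)/24 - sum(t^3-t)/48 = 3036/24 - 60/48 = 125.25.
        z = (W - E[W]) / sqrt(Var[W]) = (32.5 - 33) / 11.1915 = -0.0447.
        Two-sided p = 2*Phi(z) = 0.964365.
Step 6: alpha = 0.05. fail to reject H0.

W+ = 33.5, W- = 32.5, W = min = 32.5, p = 0.964365, fail to reject H0.


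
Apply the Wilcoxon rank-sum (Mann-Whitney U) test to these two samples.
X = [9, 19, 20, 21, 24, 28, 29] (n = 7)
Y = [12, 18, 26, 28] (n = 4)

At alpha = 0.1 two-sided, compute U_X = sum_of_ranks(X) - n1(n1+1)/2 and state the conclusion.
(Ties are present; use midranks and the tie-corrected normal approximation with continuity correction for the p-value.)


Step 1: Combine and sort all 11 observations; assign midranks.
sorted (value, group): (9,X), (12,Y), (18,Y), (19,X), (20,X), (21,X), (24,X), (26,Y), (28,X), (28,Y), (29,X)
ranks: 9->1, 12->2, 18->3, 19->4, 20->5, 21->6, 24->7, 26->8, 28->9.5, 28->9.5, 29->11
Step 2: Rank sum for X: R1 = 1 + 4 + 5 + 6 + 7 + 9.5 + 11 = 43.5.
Step 3: U_X = R1 - n1(n1+1)/2 = 43.5 - 7*8/2 = 43.5 - 28 = 15.5.
       U_Y = n1*n2 - U_X = 28 - 15.5 = 12.5.
Step 4: Ties are present, so use the tie-corrected normal approximation (with continuity correction) for the p-value.
Step 5: p-value = 0.849769; compare to alpha = 0.1. fail to reject H0.

U_X = 15.5, p = 0.849769, fail to reject H0 at alpha = 0.1.


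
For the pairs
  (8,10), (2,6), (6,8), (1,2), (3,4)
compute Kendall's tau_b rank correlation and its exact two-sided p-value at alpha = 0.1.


Step 1: Enumerate the 10 unordered pairs (i,j) with i<j and classify each by sign(x_j-x_i) * sign(y_j-y_i).
  (1,2):dx=-6,dy=-4->C; (1,3):dx=-2,dy=-2->C; (1,4):dx=-7,dy=-8->C; (1,5):dx=-5,dy=-6->C
  (2,3):dx=+4,dy=+2->C; (2,4):dx=-1,dy=-4->C; (2,5):dx=+1,dy=-2->D; (3,4):dx=-5,dy=-6->C
  (3,5):dx=-3,dy=-4->C; (4,5):dx=+2,dy=+2->C
Step 2: C = 9, D = 1, total pairs = 10.
Step 3: tau = (C - D)/(n(n-1)/2) = (9 - 1)/10 = 0.800000.
Step 4: Exact two-sided p-value (enumerate n! = 120 permutations of y under H0): p = 0.083333.
Step 5: alpha = 0.1. reject H0.

tau_b = 0.8000 (C=9, D=1), p = 0.083333, reject H0.


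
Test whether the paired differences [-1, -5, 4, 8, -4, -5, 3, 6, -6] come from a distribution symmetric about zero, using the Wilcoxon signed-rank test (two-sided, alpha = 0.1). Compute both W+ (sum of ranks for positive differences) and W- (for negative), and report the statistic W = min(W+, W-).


Step 1: Drop any zero differences (none here) and take |d_i|.
|d| = [1, 5, 4, 8, 4, 5, 3, 6, 6]
Step 2: Midrank |d_i| (ties get averaged ranks).
ranks: |1|->1, |5|->5.5, |4|->3.5, |8|->9, |4|->3.5, |5|->5.5, |3|->2, |6|->7.5, |6|->7.5
Step 3: Attach original signs; sum ranks with positive sign and with negative sign.
W+ = 3.5 + 9 + 2 + 7.5 = 22
W- = 1 + 5.5 + 3.5 + 5.5 + 7.5 = 23
(Check: W+ + W- = 45 should equal n(n+1)/2 = 45.)
Step 4: Test statistic W = min(W+, W-) = 22.
Step 5: Ties in |d|, so use the tie-corrected normal approximation.
        E[W] = n(n+1)/4 = 9*10/4 = 22.5.
        Tie groups: |d|=4 (t=2), |d|=5 (t=2), |d|=6 (t=2); sum(t^3 - t) = 18.
        Var[W] = n(n+1)(2n+1)/24 - sum(t^3-t)/48 = 1710/24 - 18/48 = 70.875.
        z = (W - E[W]) / sqrt(Var[W]) = (22 - 22.5) / 8.4187 = -0.0594.
        Two-sided p = 2*Phi(z) = 0.952640.
Step 6: alpha = 0.1. fail to reject H0.

W+ = 22, W- = 23, W = min = 22, p = 0.952640, fail to reject H0.


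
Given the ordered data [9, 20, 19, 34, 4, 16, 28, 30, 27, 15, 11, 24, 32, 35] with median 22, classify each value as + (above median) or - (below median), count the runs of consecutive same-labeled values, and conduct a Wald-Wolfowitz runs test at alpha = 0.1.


Step 1: Compute median = 22; label A = above, B = below.
Labels in order: BBBABBAAABBAAA  (n_A = 7, n_B = 7)
Step 2: Count runs R = 6.
Step 3: Under H0 (random ordering), E[R] = 2*n_A*n_B/(n_A+n_B) + 1 = 2*7*7/14 + 1 = 8.0000.
        Var[R] = 2*n_A*n_B*(2*n_A*n_B - n_A - n_B) / ((n_A+n_B)^2 * (n_A+n_B-1)) = 8232/2548 = 3.2308.
        SD[R] = 1.7974.
Step 4: Continuity-corrected z = (R + 0.5 - E[R]) / SD[R] = (6 + 0.5 - 8.0000) / 1.7974 = -0.8345.
Step 5: Two-sided p-value via normal approximation = 2*(1 - Phi(|z|)) = 0.403986.
Step 6: alpha = 0.1. fail to reject H0.

R = 6, z = -0.8345, p = 0.403986, fail to reject H0.


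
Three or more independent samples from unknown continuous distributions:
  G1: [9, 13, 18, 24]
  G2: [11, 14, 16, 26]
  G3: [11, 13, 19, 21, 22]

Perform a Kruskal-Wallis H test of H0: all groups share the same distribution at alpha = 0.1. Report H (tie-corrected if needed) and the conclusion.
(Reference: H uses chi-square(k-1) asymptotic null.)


Step 1: Combine all N = 13 observations and assign midranks.
sorted (value, group, rank): (9,G1,1), (11,G2,2.5), (11,G3,2.5), (13,G1,4.5), (13,G3,4.5), (14,G2,6), (16,G2,7), (18,G1,8), (19,G3,9), (21,G3,10), (22,G3,11), (24,G1,12), (26,G2,13)
Step 2: Sum ranks within each group.
R_1 = 25.5 (n_1 = 4)
R_2 = 28.5 (n_2 = 4)
R_3 = 37 (n_3 = 5)
Step 3: H = 12/(N(N+1)) * sum(R_i^2/n_i) - 3(N+1)
     = 12/(13*14) * (25.5^2/4 + 28.5^2/4 + 37^2/5) - 3*14
     = 0.065934 * 639.425 - 42
     = 0.159890.
Step 4: Ties present; correction factor C = 1 - 12/(13^3 - 13) = 0.994505. Corrected H = 0.159890 / 0.994505 = 0.160773.
Step 5: Under H0, H ~ chi^2(2); p-value = 0.922759.
Step 6: alpha = 0.1. fail to reject H0.

H = 0.1608, df = 2, p = 0.922759, fail to reject H0.


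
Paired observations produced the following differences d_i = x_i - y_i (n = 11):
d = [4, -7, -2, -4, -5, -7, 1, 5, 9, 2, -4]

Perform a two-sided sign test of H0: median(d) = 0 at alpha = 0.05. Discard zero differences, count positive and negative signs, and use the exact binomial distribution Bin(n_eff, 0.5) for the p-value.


Step 1: Discard zero differences. Original n = 11; n_eff = number of nonzero differences = 11.
Nonzero differences (with sign): +4, -7, -2, -4, -5, -7, +1, +5, +9, +2, -4
Step 2: Count signs: positive = 5, negative = 6.
Step 3: Under H0: P(positive) = 0.5, so the number of positives S ~ Bin(11, 0.5).
Step 4: Two-sided exact p-value = sum of Bin(11,0.5) probabilities at or below the observed probability = 1.000000.
Step 5: alpha = 0.05. fail to reject H0.

n_eff = 11, pos = 5, neg = 6, p = 1.000000, fail to reject H0.


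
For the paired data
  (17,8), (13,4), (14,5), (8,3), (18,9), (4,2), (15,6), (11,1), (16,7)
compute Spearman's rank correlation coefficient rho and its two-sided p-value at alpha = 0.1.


Step 1: Rank x and y separately (midranks; no ties here).
rank(x): 17->8, 13->4, 14->5, 8->2, 18->9, 4->1, 15->6, 11->3, 16->7
rank(y): 8->8, 4->4, 5->5, 3->3, 9->9, 2->2, 6->6, 1->1, 7->7
Step 2: d_i = R_x(i) - R_y(i); compute d_i^2.
  (8-8)^2=0, (4-4)^2=0, (5-5)^2=0, (2-3)^2=1, (9-9)^2=0, (1-2)^2=1, (6-6)^2=0, (3-1)^2=4, (7-7)^2=0
sum(d^2) = 6.
Step 3: rho = 1 - 6*6 / (9*(9^2 - 1)) = 1 - 36/720 = 0.950000.
Step 4: Under H0, t = rho * sqrt((n-2)/(1-rho^2)) = 8.0495 ~ t(7).
Step 5: Two-sided p-value from the t-distribution with 7 df = 0.000088.
Step 6: alpha = 0.1. reject H0.

rho = 0.9500, p = 0.000088, reject H0 at alpha = 0.1.


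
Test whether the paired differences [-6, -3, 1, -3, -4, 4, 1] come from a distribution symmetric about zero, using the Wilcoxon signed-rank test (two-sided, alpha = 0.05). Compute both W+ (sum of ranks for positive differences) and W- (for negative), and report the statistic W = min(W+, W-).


Step 1: Drop any zero differences (none here) and take |d_i|.
|d| = [6, 3, 1, 3, 4, 4, 1]
Step 2: Midrank |d_i| (ties get averaged ranks).
ranks: |6|->7, |3|->3.5, |1|->1.5, |3|->3.5, |4|->5.5, |4|->5.5, |1|->1.5
Step 3: Attach original signs; sum ranks with positive sign and with negative sign.
W+ = 1.5 + 5.5 + 1.5 = 8.5
W- = 7 + 3.5 + 3.5 + 5.5 = 19.5
(Check: W+ + W- = 28 should equal n(n+1)/2 = 28.)
Step 4: Test statistic W = min(W+, W-) = 8.5.
Step 5: Ties in |d|, so use the tie-corrected normal approximation.
        E[W] = n(n+1)/4 = 7*8/4 = 14.
        Tie groups: |d|=1 (t=2), |d|=3 (t=2), |d|=4 (t=2); sum(t^3 - t) = 18.
        Var[W] = n(n+1)(2n+1)/24 - sum(t^3-t)/48 = 840/24 - 18/48 = 34.625.
        z = (W - E[W]) / sqrt(Var[W]) = (8.5 - 14) / 5.8843 = -0.9347.
        Two-sided p = 2*Phi(z) = 0.349948.
Step 6: alpha = 0.05. fail to reject H0.

W+ = 8.5, W- = 19.5, W = min = 8.5, p = 0.349948, fail to reject H0.


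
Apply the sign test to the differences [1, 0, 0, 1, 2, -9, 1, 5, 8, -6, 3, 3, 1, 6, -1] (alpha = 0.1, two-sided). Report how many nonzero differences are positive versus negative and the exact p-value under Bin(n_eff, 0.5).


Step 1: Discard zero differences. Original n = 15; n_eff = number of nonzero differences = 13.
Nonzero differences (with sign): +1, +1, +2, -9, +1, +5, +8, -6, +3, +3, +1, +6, -1
Step 2: Count signs: positive = 10, negative = 3.
Step 3: Under H0: P(positive) = 0.5, so the number of positives S ~ Bin(13, 0.5).
Step 4: Two-sided exact p-value = sum of Bin(13,0.5) probabilities at or below the observed probability = 0.092285.
Step 5: alpha = 0.1. reject H0.

n_eff = 13, pos = 10, neg = 3, p = 0.092285, reject H0.


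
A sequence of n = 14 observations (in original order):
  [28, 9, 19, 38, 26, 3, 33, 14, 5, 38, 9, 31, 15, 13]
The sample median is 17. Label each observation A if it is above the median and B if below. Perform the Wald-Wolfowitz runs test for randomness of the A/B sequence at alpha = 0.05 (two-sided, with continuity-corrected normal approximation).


Step 1: Compute median = 17; label A = above, B = below.
Labels in order: ABAAABABBABABB  (n_A = 7, n_B = 7)
Step 2: Count runs R = 10.
Step 3: Under H0 (random ordering), E[R] = 2*n_A*n_B/(n_A+n_B) + 1 = 2*7*7/14 + 1 = 8.0000.
        Var[R] = 2*n_A*n_B*(2*n_A*n_B - n_A - n_B) / ((n_A+n_B)^2 * (n_A+n_B-1)) = 8232/2548 = 3.2308.
        SD[R] = 1.7974.
Step 4: Continuity-corrected z = (R - 0.5 - E[R]) / SD[R] = (10 - 0.5 - 8.0000) / 1.7974 = 0.8345.
Step 5: Two-sided p-value via normal approximation = 2*(1 - Phi(|z|)) = 0.403986.
Step 6: alpha = 0.05. fail to reject H0.

R = 10, z = 0.8345, p = 0.403986, fail to reject H0.


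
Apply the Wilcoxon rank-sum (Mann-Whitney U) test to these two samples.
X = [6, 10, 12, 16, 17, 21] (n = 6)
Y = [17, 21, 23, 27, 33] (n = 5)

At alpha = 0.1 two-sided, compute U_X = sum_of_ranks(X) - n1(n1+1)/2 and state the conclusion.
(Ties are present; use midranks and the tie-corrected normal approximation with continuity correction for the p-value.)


Step 1: Combine and sort all 11 observations; assign midranks.
sorted (value, group): (6,X), (10,X), (12,X), (16,X), (17,X), (17,Y), (21,X), (21,Y), (23,Y), (27,Y), (33,Y)
ranks: 6->1, 10->2, 12->3, 16->4, 17->5.5, 17->5.5, 21->7.5, 21->7.5, 23->9, 27->10, 33->11
Step 2: Rank sum for X: R1 = 1 + 2 + 3 + 4 + 5.5 + 7.5 = 23.
Step 3: U_X = R1 - n1(n1+1)/2 = 23 - 6*7/2 = 23 - 21 = 2.
       U_Y = n1*n2 - U_X = 30 - 2 = 28.
Step 4: Ties are present, so use the tie-corrected normal approximation (with continuity correction) for the p-value.
Step 5: p-value = 0.021870; compare to alpha = 0.1. reject H0.

U_X = 2, p = 0.021870, reject H0 at alpha = 0.1.


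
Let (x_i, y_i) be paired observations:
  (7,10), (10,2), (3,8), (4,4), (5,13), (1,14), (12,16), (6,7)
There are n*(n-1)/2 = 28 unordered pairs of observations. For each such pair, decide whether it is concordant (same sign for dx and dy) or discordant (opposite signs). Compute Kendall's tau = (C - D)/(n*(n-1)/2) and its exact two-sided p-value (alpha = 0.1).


Step 1: Enumerate the 28 unordered pairs (i,j) with i<j and classify each by sign(x_j-x_i) * sign(y_j-y_i).
  (1,2):dx=+3,dy=-8->D; (1,3):dx=-4,dy=-2->C; (1,4):dx=-3,dy=-6->C; (1,5):dx=-2,dy=+3->D
  (1,6):dx=-6,dy=+4->D; (1,7):dx=+5,dy=+6->C; (1,8):dx=-1,dy=-3->C; (2,3):dx=-7,dy=+6->D
  (2,4):dx=-6,dy=+2->D; (2,5):dx=-5,dy=+11->D; (2,6):dx=-9,dy=+12->D; (2,7):dx=+2,dy=+14->C
  (2,8):dx=-4,dy=+5->D; (3,4):dx=+1,dy=-4->D; (3,5):dx=+2,dy=+5->C; (3,6):dx=-2,dy=+6->D
  (3,7):dx=+9,dy=+8->C; (3,8):dx=+3,dy=-1->D; (4,5):dx=+1,dy=+9->C; (4,6):dx=-3,dy=+10->D
  (4,7):dx=+8,dy=+12->C; (4,8):dx=+2,dy=+3->C; (5,6):dx=-4,dy=+1->D; (5,7):dx=+7,dy=+3->C
  (5,8):dx=+1,dy=-6->D; (6,7):dx=+11,dy=+2->C; (6,8):dx=+5,dy=-7->D; (7,8):dx=-6,dy=-9->C
Step 2: C = 13, D = 15, total pairs = 28.
Step 3: tau = (C - D)/(n(n-1)/2) = (13 - 15)/28 = -0.071429.
Step 4: Exact two-sided p-value (enumerate n! = 40320 permutations of y under H0): p = 0.904861.
Step 5: alpha = 0.1. fail to reject H0.

tau_b = -0.0714 (C=13, D=15), p = 0.904861, fail to reject H0.


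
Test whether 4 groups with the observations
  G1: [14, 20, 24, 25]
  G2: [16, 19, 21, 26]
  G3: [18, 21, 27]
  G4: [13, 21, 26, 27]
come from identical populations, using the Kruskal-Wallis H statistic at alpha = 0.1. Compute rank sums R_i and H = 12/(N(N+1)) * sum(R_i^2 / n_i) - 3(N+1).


Step 1: Combine all N = 15 observations and assign midranks.
sorted (value, group, rank): (13,G4,1), (14,G1,2), (16,G2,3), (18,G3,4), (19,G2,5), (20,G1,6), (21,G2,8), (21,G3,8), (21,G4,8), (24,G1,10), (25,G1,11), (26,G2,12.5), (26,G4,12.5), (27,G3,14.5), (27,G4,14.5)
Step 2: Sum ranks within each group.
R_1 = 29 (n_1 = 4)
R_2 = 28.5 (n_2 = 4)
R_3 = 26.5 (n_3 = 3)
R_4 = 36 (n_4 = 4)
Step 3: H = 12/(N(N+1)) * sum(R_i^2/n_i) - 3(N+1)
     = 12/(15*16) * (29^2/4 + 28.5^2/4 + 26.5^2/3 + 36^2/4) - 3*16
     = 0.050000 * 971.396 - 48
     = 0.569792.
Step 4: Ties present; correction factor C = 1 - 36/(15^3 - 15) = 0.989286. Corrected H = 0.569792 / 0.989286 = 0.575963.
Step 5: Under H0, H ~ chi^2(3); p-value = 0.901912.
Step 6: alpha = 0.1. fail to reject H0.

H = 0.5760, df = 3, p = 0.901912, fail to reject H0.


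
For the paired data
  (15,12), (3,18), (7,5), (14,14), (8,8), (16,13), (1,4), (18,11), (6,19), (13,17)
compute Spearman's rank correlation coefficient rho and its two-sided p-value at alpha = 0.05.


Step 1: Rank x and y separately (midranks; no ties here).
rank(x): 15->8, 3->2, 7->4, 14->7, 8->5, 16->9, 1->1, 18->10, 6->3, 13->6
rank(y): 12->5, 18->9, 5->2, 14->7, 8->3, 13->6, 4->1, 11->4, 19->10, 17->8
Step 2: d_i = R_x(i) - R_y(i); compute d_i^2.
  (8-5)^2=9, (2-9)^2=49, (4-2)^2=4, (7-7)^2=0, (5-3)^2=4, (9-6)^2=9, (1-1)^2=0, (10-4)^2=36, (3-10)^2=49, (6-8)^2=4
sum(d^2) = 164.
Step 3: rho = 1 - 6*164 / (10*(10^2 - 1)) = 1 - 984/990 = 0.006061.
Step 4: Under H0, t = rho * sqrt((n-2)/(1-rho^2)) = 0.0171 ~ t(8).
Step 5: Two-sided p-value from the t-distribution with 8 df = 0.986743.
Step 6: alpha = 0.05. fail to reject H0.

rho = 0.0061, p = 0.986743, fail to reject H0 at alpha = 0.05.


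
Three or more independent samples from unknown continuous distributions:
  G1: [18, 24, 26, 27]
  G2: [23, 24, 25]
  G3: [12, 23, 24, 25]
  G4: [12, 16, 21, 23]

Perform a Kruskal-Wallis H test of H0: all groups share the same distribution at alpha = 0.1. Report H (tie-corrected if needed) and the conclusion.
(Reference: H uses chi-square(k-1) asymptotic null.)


Step 1: Combine all N = 15 observations and assign midranks.
sorted (value, group, rank): (12,G3,1.5), (12,G4,1.5), (16,G4,3), (18,G1,4), (21,G4,5), (23,G2,7), (23,G3,7), (23,G4,7), (24,G1,10), (24,G2,10), (24,G3,10), (25,G2,12.5), (25,G3,12.5), (26,G1,14), (27,G1,15)
Step 2: Sum ranks within each group.
R_1 = 43 (n_1 = 4)
R_2 = 29.5 (n_2 = 3)
R_3 = 31 (n_3 = 4)
R_4 = 16.5 (n_4 = 4)
Step 3: H = 12/(N(N+1)) * sum(R_i^2/n_i) - 3(N+1)
     = 12/(15*16) * (43^2/4 + 29.5^2/3 + 31^2/4 + 16.5^2/4) - 3*16
     = 0.050000 * 1060.65 - 48
     = 5.032292.
Step 4: Ties present; correction factor C = 1 - 60/(15^3 - 15) = 0.982143. Corrected H = 5.032292 / 0.982143 = 5.123788.
Step 5: Under H0, H ~ chi^2(3); p-value = 0.162954.
Step 6: alpha = 0.1. fail to reject H0.

H = 5.1238, df = 3, p = 0.162954, fail to reject H0.


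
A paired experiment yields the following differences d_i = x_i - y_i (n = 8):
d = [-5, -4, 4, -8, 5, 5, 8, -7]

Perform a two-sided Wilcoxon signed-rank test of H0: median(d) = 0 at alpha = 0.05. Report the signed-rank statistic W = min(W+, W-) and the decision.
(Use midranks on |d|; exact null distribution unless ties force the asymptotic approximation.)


Step 1: Drop any zero differences (none here) and take |d_i|.
|d| = [5, 4, 4, 8, 5, 5, 8, 7]
Step 2: Midrank |d_i| (ties get averaged ranks).
ranks: |5|->4, |4|->1.5, |4|->1.5, |8|->7.5, |5|->4, |5|->4, |8|->7.5, |7|->6
Step 3: Attach original signs; sum ranks with positive sign and with negative sign.
W+ = 1.5 + 4 + 4 + 7.5 = 17
W- = 4 + 1.5 + 7.5 + 6 = 19
(Check: W+ + W- = 36 should equal n(n+1)/2 = 36.)
Step 4: Test statistic W = min(W+, W-) = 17.
Step 5: Ties in |d|, so use the tie-corrected normal approximation.
        E[W] = n(n+1)/4 = 8*9/4 = 18.
        Tie groups: |d|=4 (t=2), |d|=5 (t=3), |d|=8 (t=2); sum(t^3 - t) = 36.
        Var[W] = n(n+1)(2n+1)/24 - sum(t^3-t)/48 = 1224/24 - 36/48 = 50.25.
        z = (W - E[W]) / sqrt(Var[W]) = (17 - 18) / 7.0887 = -0.1411.
        Two-sided p = 2*Phi(z) = 0.887815.
Step 6: alpha = 0.05. fail to reject H0.

W+ = 17, W- = 19, W = min = 17, p = 0.887815, fail to reject H0.


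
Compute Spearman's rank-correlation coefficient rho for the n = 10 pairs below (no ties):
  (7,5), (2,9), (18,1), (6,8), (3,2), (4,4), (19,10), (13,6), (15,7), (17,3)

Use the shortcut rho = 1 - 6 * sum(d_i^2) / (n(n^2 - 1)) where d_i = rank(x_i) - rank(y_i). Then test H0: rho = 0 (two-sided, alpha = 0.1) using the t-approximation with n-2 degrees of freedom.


Step 1: Rank x and y separately (midranks; no ties here).
rank(x): 7->5, 2->1, 18->9, 6->4, 3->2, 4->3, 19->10, 13->6, 15->7, 17->8
rank(y): 5->5, 9->9, 1->1, 8->8, 2->2, 4->4, 10->10, 6->6, 7->7, 3->3
Step 2: d_i = R_x(i) - R_y(i); compute d_i^2.
  (5-5)^2=0, (1-9)^2=64, (9-1)^2=64, (4-8)^2=16, (2-2)^2=0, (3-4)^2=1, (10-10)^2=0, (6-6)^2=0, (7-7)^2=0, (8-3)^2=25
sum(d^2) = 170.
Step 3: rho = 1 - 6*170 / (10*(10^2 - 1)) = 1 - 1020/990 = -0.030303.
Step 4: Under H0, t = rho * sqrt((n-2)/(1-rho^2)) = -0.0857 ~ t(8).
Step 5: Two-sided p-value from the t-distribution with 8 df = 0.933773.
Step 6: alpha = 0.1. fail to reject H0.

rho = -0.0303, p = 0.933773, fail to reject H0 at alpha = 0.1.


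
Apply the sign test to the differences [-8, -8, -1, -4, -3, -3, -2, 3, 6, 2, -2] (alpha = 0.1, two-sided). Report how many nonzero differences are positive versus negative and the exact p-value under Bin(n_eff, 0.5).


Step 1: Discard zero differences. Original n = 11; n_eff = number of nonzero differences = 11.
Nonzero differences (with sign): -8, -8, -1, -4, -3, -3, -2, +3, +6, +2, -2
Step 2: Count signs: positive = 3, negative = 8.
Step 3: Under H0: P(positive) = 0.5, so the number of positives S ~ Bin(11, 0.5).
Step 4: Two-sided exact p-value = sum of Bin(11,0.5) probabilities at or below the observed probability = 0.226562.
Step 5: alpha = 0.1. fail to reject H0.

n_eff = 11, pos = 3, neg = 8, p = 0.226562, fail to reject H0.


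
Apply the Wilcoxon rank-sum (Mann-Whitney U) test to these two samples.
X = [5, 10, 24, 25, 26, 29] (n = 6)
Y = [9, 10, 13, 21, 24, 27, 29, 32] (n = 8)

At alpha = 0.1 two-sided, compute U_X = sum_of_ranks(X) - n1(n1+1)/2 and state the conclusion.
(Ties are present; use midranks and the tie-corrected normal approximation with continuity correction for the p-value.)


Step 1: Combine and sort all 14 observations; assign midranks.
sorted (value, group): (5,X), (9,Y), (10,X), (10,Y), (13,Y), (21,Y), (24,X), (24,Y), (25,X), (26,X), (27,Y), (29,X), (29,Y), (32,Y)
ranks: 5->1, 9->2, 10->3.5, 10->3.5, 13->5, 21->6, 24->7.5, 24->7.5, 25->9, 26->10, 27->11, 29->12.5, 29->12.5, 32->14
Step 2: Rank sum for X: R1 = 1 + 3.5 + 7.5 + 9 + 10 + 12.5 = 43.5.
Step 3: U_X = R1 - n1(n1+1)/2 = 43.5 - 6*7/2 = 43.5 - 21 = 22.5.
       U_Y = n1*n2 - U_X = 48 - 22.5 = 25.5.
Step 4: Ties are present, so use the tie-corrected normal approximation (with continuity correction) for the p-value.
Step 5: p-value = 0.896941; compare to alpha = 0.1. fail to reject H0.

U_X = 22.5, p = 0.896941, fail to reject H0 at alpha = 0.1.


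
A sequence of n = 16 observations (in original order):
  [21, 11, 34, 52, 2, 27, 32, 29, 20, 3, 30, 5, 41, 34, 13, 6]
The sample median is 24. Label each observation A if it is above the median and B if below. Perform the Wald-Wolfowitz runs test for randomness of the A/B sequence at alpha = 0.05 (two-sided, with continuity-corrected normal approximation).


Step 1: Compute median = 24; label A = above, B = below.
Labels in order: BBAABAAABBABAABB  (n_A = 8, n_B = 8)
Step 2: Count runs R = 9.
Step 3: Under H0 (random ordering), E[R] = 2*n_A*n_B/(n_A+n_B) + 1 = 2*8*8/16 + 1 = 9.0000.
        Var[R] = 2*n_A*n_B*(2*n_A*n_B - n_A - n_B) / ((n_A+n_B)^2 * (n_A+n_B-1)) = 14336/3840 = 3.7333.
        SD[R] = 1.9322.
Step 4: R = E[R], so z = 0 with no continuity correction.
Step 5: Two-sided p-value via normal approximation = 2*(1 - Phi(|z|)) = 1.000000.
Step 6: alpha = 0.05. fail to reject H0.

R = 9, z = 0.0000, p = 1.000000, fail to reject H0.


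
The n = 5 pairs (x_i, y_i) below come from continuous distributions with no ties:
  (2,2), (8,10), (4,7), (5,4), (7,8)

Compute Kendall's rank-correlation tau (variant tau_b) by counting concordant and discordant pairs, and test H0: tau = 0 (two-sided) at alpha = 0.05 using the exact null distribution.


Step 1: Enumerate the 10 unordered pairs (i,j) with i<j and classify each by sign(x_j-x_i) * sign(y_j-y_i).
  (1,2):dx=+6,dy=+8->C; (1,3):dx=+2,dy=+5->C; (1,4):dx=+3,dy=+2->C; (1,5):dx=+5,dy=+6->C
  (2,3):dx=-4,dy=-3->C; (2,4):dx=-3,dy=-6->C; (2,5):dx=-1,dy=-2->C; (3,4):dx=+1,dy=-3->D
  (3,5):dx=+3,dy=+1->C; (4,5):dx=+2,dy=+4->C
Step 2: C = 9, D = 1, total pairs = 10.
Step 3: tau = (C - D)/(n(n-1)/2) = (9 - 1)/10 = 0.800000.
Step 4: Exact two-sided p-value (enumerate n! = 120 permutations of y under H0): p = 0.083333.
Step 5: alpha = 0.05. fail to reject H0.

tau_b = 0.8000 (C=9, D=1), p = 0.083333, fail to reject H0.


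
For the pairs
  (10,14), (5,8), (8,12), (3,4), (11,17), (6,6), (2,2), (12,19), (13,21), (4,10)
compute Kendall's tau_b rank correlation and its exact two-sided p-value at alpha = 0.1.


Step 1: Enumerate the 45 unordered pairs (i,j) with i<j and classify each by sign(x_j-x_i) * sign(y_j-y_i).
  (1,2):dx=-5,dy=-6->C; (1,3):dx=-2,dy=-2->C; (1,4):dx=-7,dy=-10->C; (1,5):dx=+1,dy=+3->C
  (1,6):dx=-4,dy=-8->C; (1,7):dx=-8,dy=-12->C; (1,8):dx=+2,dy=+5->C; (1,9):dx=+3,dy=+7->C
  (1,10):dx=-6,dy=-4->C; (2,3):dx=+3,dy=+4->C; (2,4):dx=-2,dy=-4->C; (2,5):dx=+6,dy=+9->C
  (2,6):dx=+1,dy=-2->D; (2,7):dx=-3,dy=-6->C; (2,8):dx=+7,dy=+11->C; (2,9):dx=+8,dy=+13->C
  (2,10):dx=-1,dy=+2->D; (3,4):dx=-5,dy=-8->C; (3,5):dx=+3,dy=+5->C; (3,6):dx=-2,dy=-6->C
  (3,7):dx=-6,dy=-10->C; (3,8):dx=+4,dy=+7->C; (3,9):dx=+5,dy=+9->C; (3,10):dx=-4,dy=-2->C
  (4,5):dx=+8,dy=+13->C; (4,6):dx=+3,dy=+2->C; (4,7):dx=-1,dy=-2->C; (4,8):dx=+9,dy=+15->C
  (4,9):dx=+10,dy=+17->C; (4,10):dx=+1,dy=+6->C; (5,6):dx=-5,dy=-11->C; (5,7):dx=-9,dy=-15->C
  (5,8):dx=+1,dy=+2->C; (5,9):dx=+2,dy=+4->C; (5,10):dx=-7,dy=-7->C; (6,7):dx=-4,dy=-4->C
  (6,8):dx=+6,dy=+13->C; (6,9):dx=+7,dy=+15->C; (6,10):dx=-2,dy=+4->D; (7,8):dx=+10,dy=+17->C
  (7,9):dx=+11,dy=+19->C; (7,10):dx=+2,dy=+8->C; (8,9):dx=+1,dy=+2->C; (8,10):dx=-8,dy=-9->C
  (9,10):dx=-9,dy=-11->C
Step 2: C = 42, D = 3, total pairs = 45.
Step 3: tau = (C - D)/(n(n-1)/2) = (42 - 3)/45 = 0.866667.
Step 4: Exact two-sided p-value (enumerate n! = 3628800 permutations of y under H0): p = 0.000115.
Step 5: alpha = 0.1. reject H0.

tau_b = 0.8667 (C=42, D=3), p = 0.000115, reject H0.


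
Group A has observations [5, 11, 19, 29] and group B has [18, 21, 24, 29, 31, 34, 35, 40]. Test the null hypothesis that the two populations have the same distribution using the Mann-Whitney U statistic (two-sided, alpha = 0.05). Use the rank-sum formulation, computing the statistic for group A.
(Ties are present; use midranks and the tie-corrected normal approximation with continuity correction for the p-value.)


Step 1: Combine and sort all 12 observations; assign midranks.
sorted (value, group): (5,X), (11,X), (18,Y), (19,X), (21,Y), (24,Y), (29,X), (29,Y), (31,Y), (34,Y), (35,Y), (40,Y)
ranks: 5->1, 11->2, 18->3, 19->4, 21->5, 24->6, 29->7.5, 29->7.5, 31->9, 34->10, 35->11, 40->12
Step 2: Rank sum for X: R1 = 1 + 2 + 4 + 7.5 = 14.5.
Step 3: U_X = R1 - n1(n1+1)/2 = 14.5 - 4*5/2 = 14.5 - 10 = 4.5.
       U_Y = n1*n2 - U_X = 32 - 4.5 = 27.5.
Step 4: Ties are present, so use the tie-corrected normal approximation (with continuity correction) for the p-value.
Step 5: p-value = 0.061271; compare to alpha = 0.05. fail to reject H0.

U_X = 4.5, p = 0.061271, fail to reject H0 at alpha = 0.05.


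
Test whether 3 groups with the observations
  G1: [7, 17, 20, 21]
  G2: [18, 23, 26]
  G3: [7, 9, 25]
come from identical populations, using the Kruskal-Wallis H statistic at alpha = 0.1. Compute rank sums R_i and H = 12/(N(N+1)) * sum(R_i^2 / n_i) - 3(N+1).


Step 1: Combine all N = 10 observations and assign midranks.
sorted (value, group, rank): (7,G1,1.5), (7,G3,1.5), (9,G3,3), (17,G1,4), (18,G2,5), (20,G1,6), (21,G1,7), (23,G2,8), (25,G3,9), (26,G2,10)
Step 2: Sum ranks within each group.
R_1 = 18.5 (n_1 = 4)
R_2 = 23 (n_2 = 3)
R_3 = 13.5 (n_3 = 3)
Step 3: H = 12/(N(N+1)) * sum(R_i^2/n_i) - 3(N+1)
     = 12/(10*11) * (18.5^2/4 + 23^2/3 + 13.5^2/3) - 3*11
     = 0.109091 * 322.646 - 33
     = 2.197727.
Step 4: Ties present; correction factor C = 1 - 6/(10^3 - 10) = 0.993939. Corrected H = 2.197727 / 0.993939 = 2.211128.
Step 5: Under H0, H ~ chi^2(2); p-value = 0.331024.
Step 6: alpha = 0.1. fail to reject H0.

H = 2.2111, df = 2, p = 0.331024, fail to reject H0.


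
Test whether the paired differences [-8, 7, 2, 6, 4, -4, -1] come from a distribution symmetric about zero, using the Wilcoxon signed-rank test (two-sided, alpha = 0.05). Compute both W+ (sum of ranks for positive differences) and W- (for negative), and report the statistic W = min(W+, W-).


Step 1: Drop any zero differences (none here) and take |d_i|.
|d| = [8, 7, 2, 6, 4, 4, 1]
Step 2: Midrank |d_i| (ties get averaged ranks).
ranks: |8|->7, |7|->6, |2|->2, |6|->5, |4|->3.5, |4|->3.5, |1|->1
Step 3: Attach original signs; sum ranks with positive sign and with negative sign.
W+ = 6 + 2 + 5 + 3.5 = 16.5
W- = 7 + 3.5 + 1 = 11.5
(Check: W+ + W- = 28 should equal n(n+1)/2 = 28.)
Step 4: Test statistic W = min(W+, W-) = 11.5.
Step 5: Ties in |d|, so use the tie-corrected normal approximation.
        E[W] = n(n+1)/4 = 7*8/4 = 14.
        Tie groups: |d|=4 (t=2); sum(t^3 - t) = 6.
        Var[W] = n(n+1)(2n+1)/24 - sum(t^3-t)/48 = 840/24 - 6/48 = 34.875.
        z = (W - E[W]) / sqrt(Var[W]) = (11.5 - 14) / 5.9055 = -0.4233.
        Two-sided p = 2*Phi(z) = 0.672052.
Step 6: alpha = 0.05. fail to reject H0.

W+ = 16.5, W- = 11.5, W = min = 11.5, p = 0.672052, fail to reject H0.


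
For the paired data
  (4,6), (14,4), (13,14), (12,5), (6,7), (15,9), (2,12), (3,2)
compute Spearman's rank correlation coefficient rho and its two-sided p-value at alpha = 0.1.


Step 1: Rank x and y separately (midranks; no ties here).
rank(x): 4->3, 14->7, 13->6, 12->5, 6->4, 15->8, 2->1, 3->2
rank(y): 6->4, 4->2, 14->8, 5->3, 7->5, 9->6, 12->7, 2->1
Step 2: d_i = R_x(i) - R_y(i); compute d_i^2.
  (3-4)^2=1, (7-2)^2=25, (6-8)^2=4, (5-3)^2=4, (4-5)^2=1, (8-6)^2=4, (1-7)^2=36, (2-1)^2=1
sum(d^2) = 76.
Step 3: rho = 1 - 6*76 / (8*(8^2 - 1)) = 1 - 456/504 = 0.095238.
Step 4: Under H0, t = rho * sqrt((n-2)/(1-rho^2)) = 0.2343 ~ t(6).
Step 5: Two-sided p-value from the t-distribution with 6 df = 0.822505.
Step 6: alpha = 0.1. fail to reject H0.

rho = 0.0952, p = 0.822505, fail to reject H0 at alpha = 0.1.


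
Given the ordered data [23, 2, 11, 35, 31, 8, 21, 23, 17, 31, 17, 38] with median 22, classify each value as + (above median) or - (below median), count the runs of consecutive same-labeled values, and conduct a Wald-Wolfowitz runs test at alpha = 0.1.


Step 1: Compute median = 22; label A = above, B = below.
Labels in order: ABBAABBABABA  (n_A = 6, n_B = 6)
Step 2: Count runs R = 9.
Step 3: Under H0 (random ordering), E[R] = 2*n_A*n_B/(n_A+n_B) + 1 = 2*6*6/12 + 1 = 7.0000.
        Var[R] = 2*n_A*n_B*(2*n_A*n_B - n_A - n_B) / ((n_A+n_B)^2 * (n_A+n_B-1)) = 4320/1584 = 2.7273.
        SD[R] = 1.6514.
Step 4: Continuity-corrected z = (R - 0.5 - E[R]) / SD[R] = (9 - 0.5 - 7.0000) / 1.6514 = 0.9083.
Step 5: Two-sided p-value via normal approximation = 2*(1 - Phi(|z|)) = 0.363722.
Step 6: alpha = 0.1. fail to reject H0.

R = 9, z = 0.9083, p = 0.363722, fail to reject H0.


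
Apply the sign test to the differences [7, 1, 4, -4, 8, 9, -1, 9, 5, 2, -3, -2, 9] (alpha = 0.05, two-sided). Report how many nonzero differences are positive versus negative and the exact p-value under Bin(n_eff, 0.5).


Step 1: Discard zero differences. Original n = 13; n_eff = number of nonzero differences = 13.
Nonzero differences (with sign): +7, +1, +4, -4, +8, +9, -1, +9, +5, +2, -3, -2, +9
Step 2: Count signs: positive = 9, negative = 4.
Step 3: Under H0: P(positive) = 0.5, so the number of positives S ~ Bin(13, 0.5).
Step 4: Two-sided exact p-value = sum of Bin(13,0.5) probabilities at or below the observed probability = 0.266846.
Step 5: alpha = 0.05. fail to reject H0.

n_eff = 13, pos = 9, neg = 4, p = 0.266846, fail to reject H0.


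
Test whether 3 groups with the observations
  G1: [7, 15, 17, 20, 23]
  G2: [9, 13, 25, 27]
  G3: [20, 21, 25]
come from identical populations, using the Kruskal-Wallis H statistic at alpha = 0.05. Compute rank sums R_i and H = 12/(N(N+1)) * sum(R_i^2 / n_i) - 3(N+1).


Step 1: Combine all N = 12 observations and assign midranks.
sorted (value, group, rank): (7,G1,1), (9,G2,2), (13,G2,3), (15,G1,4), (17,G1,5), (20,G1,6.5), (20,G3,6.5), (21,G3,8), (23,G1,9), (25,G2,10.5), (25,G3,10.5), (27,G2,12)
Step 2: Sum ranks within each group.
R_1 = 25.5 (n_1 = 5)
R_2 = 27.5 (n_2 = 4)
R_3 = 25 (n_3 = 3)
Step 3: H = 12/(N(N+1)) * sum(R_i^2/n_i) - 3(N+1)
     = 12/(12*13) * (25.5^2/5 + 27.5^2/4 + 25^2/3) - 3*13
     = 0.076923 * 527.446 - 39
     = 1.572756.
Step 4: Ties present; correction factor C = 1 - 12/(12^3 - 12) = 0.993007. Corrected H = 1.572756 / 0.993007 = 1.583832.
Step 5: Under H0, H ~ chi^2(2); p-value = 0.452976.
Step 6: alpha = 0.05. fail to reject H0.

H = 1.5838, df = 2, p = 0.452976, fail to reject H0.


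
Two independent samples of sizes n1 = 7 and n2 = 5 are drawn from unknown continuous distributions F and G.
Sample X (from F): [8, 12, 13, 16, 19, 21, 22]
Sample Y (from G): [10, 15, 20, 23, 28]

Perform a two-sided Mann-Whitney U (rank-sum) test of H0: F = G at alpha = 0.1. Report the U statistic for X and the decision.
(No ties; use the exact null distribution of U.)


Step 1: Combine and sort all 12 observations; assign midranks.
sorted (value, group): (8,X), (10,Y), (12,X), (13,X), (15,Y), (16,X), (19,X), (20,Y), (21,X), (22,X), (23,Y), (28,Y)
ranks: 8->1, 10->2, 12->3, 13->4, 15->5, 16->6, 19->7, 20->8, 21->9, 22->10, 23->11, 28->12
Step 2: Rank sum for X: R1 = 1 + 3 + 4 + 6 + 7 + 9 + 10 = 40.
Step 3: U_X = R1 - n1(n1+1)/2 = 40 - 7*8/2 = 40 - 28 = 12.
       U_Y = n1*n2 - U_X = 35 - 12 = 23.
Step 4: No ties, so the exact null distribution of U (based on enumerating the C(12,7) = 792 equally likely rank assignments) gives the two-sided p-value.
Step 5: p-value = 0.431818; compare to alpha = 0.1. fail to reject H0.

U_X = 12, p = 0.431818, fail to reject H0 at alpha = 0.1.


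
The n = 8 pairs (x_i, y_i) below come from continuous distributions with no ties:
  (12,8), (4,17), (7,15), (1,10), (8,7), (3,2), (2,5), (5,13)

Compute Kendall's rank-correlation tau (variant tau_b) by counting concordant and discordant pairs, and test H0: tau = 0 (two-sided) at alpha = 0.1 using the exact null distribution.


Step 1: Enumerate the 28 unordered pairs (i,j) with i<j and classify each by sign(x_j-x_i) * sign(y_j-y_i).
  (1,2):dx=-8,dy=+9->D; (1,3):dx=-5,dy=+7->D; (1,4):dx=-11,dy=+2->D; (1,5):dx=-4,dy=-1->C
  (1,6):dx=-9,dy=-6->C; (1,7):dx=-10,dy=-3->C; (1,8):dx=-7,dy=+5->D; (2,3):dx=+3,dy=-2->D
  (2,4):dx=-3,dy=-7->C; (2,5):dx=+4,dy=-10->D; (2,6):dx=-1,dy=-15->C; (2,7):dx=-2,dy=-12->C
  (2,8):dx=+1,dy=-4->D; (3,4):dx=-6,dy=-5->C; (3,5):dx=+1,dy=-8->D; (3,6):dx=-4,dy=-13->C
  (3,7):dx=-5,dy=-10->C; (3,8):dx=-2,dy=-2->C; (4,5):dx=+7,dy=-3->D; (4,6):dx=+2,dy=-8->D
  (4,7):dx=+1,dy=-5->D; (4,8):dx=+4,dy=+3->C; (5,6):dx=-5,dy=-5->C; (5,7):dx=-6,dy=-2->C
  (5,8):dx=-3,dy=+6->D; (6,7):dx=-1,dy=+3->D; (6,8):dx=+2,dy=+11->C; (7,8):dx=+3,dy=+8->C
Step 2: C = 15, D = 13, total pairs = 28.
Step 3: tau = (C - D)/(n(n-1)/2) = (15 - 13)/28 = 0.071429.
Step 4: Exact two-sided p-value (enumerate n! = 40320 permutations of y under H0): p = 0.904861.
Step 5: alpha = 0.1. fail to reject H0.

tau_b = 0.0714 (C=15, D=13), p = 0.904861, fail to reject H0.


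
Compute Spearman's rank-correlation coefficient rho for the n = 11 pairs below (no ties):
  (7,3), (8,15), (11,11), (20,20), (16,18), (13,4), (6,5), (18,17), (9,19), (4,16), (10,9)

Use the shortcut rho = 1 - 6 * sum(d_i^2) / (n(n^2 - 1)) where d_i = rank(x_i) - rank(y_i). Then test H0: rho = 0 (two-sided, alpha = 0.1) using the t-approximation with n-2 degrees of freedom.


Step 1: Rank x and y separately (midranks; no ties here).
rank(x): 7->3, 8->4, 11->7, 20->11, 16->9, 13->8, 6->2, 18->10, 9->5, 4->1, 10->6
rank(y): 3->1, 15->6, 11->5, 20->11, 18->9, 4->2, 5->3, 17->8, 19->10, 16->7, 9->4
Step 2: d_i = R_x(i) - R_y(i); compute d_i^2.
  (3-1)^2=4, (4-6)^2=4, (7-5)^2=4, (11-11)^2=0, (9-9)^2=0, (8-2)^2=36, (2-3)^2=1, (10-8)^2=4, (5-10)^2=25, (1-7)^2=36, (6-4)^2=4
sum(d^2) = 118.
Step 3: rho = 1 - 6*118 / (11*(11^2 - 1)) = 1 - 708/1320 = 0.463636.
Step 4: Under H0, t = rho * sqrt((n-2)/(1-rho^2)) = 1.5698 ~ t(9).
Step 5: Two-sided p-value from the t-distribution with 9 df = 0.150901.
Step 6: alpha = 0.1. fail to reject H0.

rho = 0.4636, p = 0.150901, fail to reject H0 at alpha = 0.1.


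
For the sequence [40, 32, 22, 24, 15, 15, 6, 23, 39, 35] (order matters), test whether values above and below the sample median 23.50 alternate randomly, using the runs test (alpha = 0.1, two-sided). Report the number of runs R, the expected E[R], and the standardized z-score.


Step 1: Compute median = 23.50; label A = above, B = below.
Labels in order: AABABBBBAA  (n_A = 5, n_B = 5)
Step 2: Count runs R = 5.
Step 3: Under H0 (random ordering), E[R] = 2*n_A*n_B/(n_A+n_B) + 1 = 2*5*5/10 + 1 = 6.0000.
        Var[R] = 2*n_A*n_B*(2*n_A*n_B - n_A - n_B) / ((n_A+n_B)^2 * (n_A+n_B-1)) = 2000/900 = 2.2222.
        SD[R] = 1.4907.
Step 4: Continuity-corrected z = (R + 0.5 - E[R]) / SD[R] = (5 + 0.5 - 6.0000) / 1.4907 = -0.3354.
Step 5: Two-sided p-value via normal approximation = 2*(1 - Phi(|z|)) = 0.737316.
Step 6: alpha = 0.1. fail to reject H0.

R = 5, z = -0.3354, p = 0.737316, fail to reject H0.


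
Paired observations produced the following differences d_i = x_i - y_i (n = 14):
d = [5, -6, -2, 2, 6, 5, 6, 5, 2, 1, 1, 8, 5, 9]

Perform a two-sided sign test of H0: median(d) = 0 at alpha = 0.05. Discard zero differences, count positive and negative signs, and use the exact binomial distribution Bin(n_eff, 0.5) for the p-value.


Step 1: Discard zero differences. Original n = 14; n_eff = number of nonzero differences = 14.
Nonzero differences (with sign): +5, -6, -2, +2, +6, +5, +6, +5, +2, +1, +1, +8, +5, +9
Step 2: Count signs: positive = 12, negative = 2.
Step 3: Under H0: P(positive) = 0.5, so the number of positives S ~ Bin(14, 0.5).
Step 4: Two-sided exact p-value = sum of Bin(14,0.5) probabilities at or below the observed probability = 0.012939.
Step 5: alpha = 0.05. reject H0.

n_eff = 14, pos = 12, neg = 2, p = 0.012939, reject H0.
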